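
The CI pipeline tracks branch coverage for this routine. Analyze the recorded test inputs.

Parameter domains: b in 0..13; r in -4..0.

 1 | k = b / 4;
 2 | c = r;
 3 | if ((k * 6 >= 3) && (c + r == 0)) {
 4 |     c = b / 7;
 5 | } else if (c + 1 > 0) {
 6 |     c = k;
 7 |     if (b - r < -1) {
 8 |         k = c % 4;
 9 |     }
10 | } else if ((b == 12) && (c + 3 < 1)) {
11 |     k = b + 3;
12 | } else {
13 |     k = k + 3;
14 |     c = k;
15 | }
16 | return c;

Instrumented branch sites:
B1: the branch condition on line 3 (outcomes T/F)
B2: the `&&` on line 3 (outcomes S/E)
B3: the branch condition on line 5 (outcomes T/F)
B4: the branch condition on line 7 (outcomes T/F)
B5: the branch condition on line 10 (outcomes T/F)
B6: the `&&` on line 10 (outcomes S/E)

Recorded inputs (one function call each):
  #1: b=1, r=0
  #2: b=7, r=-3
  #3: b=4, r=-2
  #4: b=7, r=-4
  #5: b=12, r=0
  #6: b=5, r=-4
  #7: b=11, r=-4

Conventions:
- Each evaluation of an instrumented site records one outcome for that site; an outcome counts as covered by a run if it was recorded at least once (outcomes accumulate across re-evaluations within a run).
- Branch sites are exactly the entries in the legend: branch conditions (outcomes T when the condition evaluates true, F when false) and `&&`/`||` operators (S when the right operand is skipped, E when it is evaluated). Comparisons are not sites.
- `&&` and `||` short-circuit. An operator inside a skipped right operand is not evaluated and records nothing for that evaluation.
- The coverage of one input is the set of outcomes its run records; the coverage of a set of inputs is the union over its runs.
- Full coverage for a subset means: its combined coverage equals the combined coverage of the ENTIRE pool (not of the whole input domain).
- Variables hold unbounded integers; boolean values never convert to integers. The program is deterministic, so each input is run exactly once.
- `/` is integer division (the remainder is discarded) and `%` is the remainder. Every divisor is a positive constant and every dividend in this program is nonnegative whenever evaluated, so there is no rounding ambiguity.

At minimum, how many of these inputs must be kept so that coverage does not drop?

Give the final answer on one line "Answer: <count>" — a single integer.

test 1 (b=1, r=0) fires B2->S, B1->F, B3->T, B4->F; hits B1=F, B2=S, B3=T, B4=F
test 2 (b=7, r=-3) fires B2->E, B1->F, B3->F, B6->S, B5->F; hits B1=F, B2=E, B3=F, B5=F, B6=S
test 3 (b=4, r=-2) fires B2->E, B1->F, B3->F, B6->S, B5->F; hits B1=F, B2=E, B3=F, B5=F, B6=S
test 4 (b=7, r=-4) fires B2->E, B1->F, B3->F, B6->S, B5->F; hits B1=F, B2=E, B3=F, B5=F, B6=S
test 5 (b=12, r=0) fires B2->E, B1->T; hits B1=T, B2=E
test 6 (b=5, r=-4) fires B2->E, B1->F, B3->F, B6->S, B5->F; hits B1=F, B2=E, B3=F, B5=F, B6=S
test 7 (b=11, r=-4) fires B2->E, B1->F, B3->F, B6->S, B5->F; hits B1=F, B2=E, B3=F, B5=F, B6=S
together the pool reaches 9 outcomes: B1=T, B1=F, B2=S, B2=E, B3=T, B3=F, B4=F, B5=F, B6=S
every size-1 subset falls short of the 9 outcomes (best: 5/9)
every size-2 subset falls short of the 9 outcomes (best: 8/9)
inputs {1, 2, 5} (size 3) cover everything; no size-3 subset with a lexicographically smaller index list covers all 9

Answer: 3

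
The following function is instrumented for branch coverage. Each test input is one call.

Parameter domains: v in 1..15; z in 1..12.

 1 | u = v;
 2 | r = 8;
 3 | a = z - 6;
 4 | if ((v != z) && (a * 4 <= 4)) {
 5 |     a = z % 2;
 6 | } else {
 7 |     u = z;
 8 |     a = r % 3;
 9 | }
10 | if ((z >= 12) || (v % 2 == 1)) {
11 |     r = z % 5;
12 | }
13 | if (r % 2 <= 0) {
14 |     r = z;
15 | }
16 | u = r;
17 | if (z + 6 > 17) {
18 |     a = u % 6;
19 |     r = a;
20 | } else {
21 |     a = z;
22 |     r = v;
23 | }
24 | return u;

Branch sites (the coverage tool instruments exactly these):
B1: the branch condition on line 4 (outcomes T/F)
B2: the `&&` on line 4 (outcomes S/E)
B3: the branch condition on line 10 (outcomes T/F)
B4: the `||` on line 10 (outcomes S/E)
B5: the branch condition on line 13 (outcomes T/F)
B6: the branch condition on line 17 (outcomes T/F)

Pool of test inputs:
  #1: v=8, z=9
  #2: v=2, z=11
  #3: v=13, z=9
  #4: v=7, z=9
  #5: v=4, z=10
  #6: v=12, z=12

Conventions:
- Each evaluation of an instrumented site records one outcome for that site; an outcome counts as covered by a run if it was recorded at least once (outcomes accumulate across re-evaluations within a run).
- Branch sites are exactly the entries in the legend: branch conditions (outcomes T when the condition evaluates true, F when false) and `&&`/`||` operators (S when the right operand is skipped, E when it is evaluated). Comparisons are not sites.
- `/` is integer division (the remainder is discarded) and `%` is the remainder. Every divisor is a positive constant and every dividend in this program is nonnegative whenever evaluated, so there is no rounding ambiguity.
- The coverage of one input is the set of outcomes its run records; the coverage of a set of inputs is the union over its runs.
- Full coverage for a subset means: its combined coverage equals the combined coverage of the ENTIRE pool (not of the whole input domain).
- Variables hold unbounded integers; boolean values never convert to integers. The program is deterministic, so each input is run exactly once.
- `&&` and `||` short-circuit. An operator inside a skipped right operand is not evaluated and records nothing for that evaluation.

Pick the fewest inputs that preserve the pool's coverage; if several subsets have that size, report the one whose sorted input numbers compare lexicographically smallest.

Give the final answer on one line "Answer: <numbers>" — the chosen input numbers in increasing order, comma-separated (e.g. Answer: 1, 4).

#1 (v=8, z=9) -> covered: B1=F, B2=E, B3=F, B4=E, B5=T, B6=F
#2 (v=2, z=11) -> covered: B1=F, B2=E, B3=F, B4=E, B5=T, B6=F
#3 (v=13, z=9) -> covered: B1=F, B2=E, B3=T, B4=E, B5=T, B6=F
#4 (v=7, z=9) -> covered: B1=F, B2=E, B3=T, B4=E, B5=T, B6=F
#5 (v=4, z=10) -> covered: B1=F, B2=E, B3=F, B4=E, B5=T, B6=F
#6 (v=12, z=12) -> covered: B1=F, B2=S, B3=T, B4=S, B5=T, B6=T
pool-wide coverage (10 outcomes): B1=F, B2=S, B2=E, B3=T, B3=F, B4=S, B4=E, B5=T, B6=T, B6=F
size 1 is not enough: best union over all size-1 subsets is 6/10
size 2: inputs {1, 6} cover all 10 outcomes, and no lexicographically smaller subset of this size does

Answer: 1, 6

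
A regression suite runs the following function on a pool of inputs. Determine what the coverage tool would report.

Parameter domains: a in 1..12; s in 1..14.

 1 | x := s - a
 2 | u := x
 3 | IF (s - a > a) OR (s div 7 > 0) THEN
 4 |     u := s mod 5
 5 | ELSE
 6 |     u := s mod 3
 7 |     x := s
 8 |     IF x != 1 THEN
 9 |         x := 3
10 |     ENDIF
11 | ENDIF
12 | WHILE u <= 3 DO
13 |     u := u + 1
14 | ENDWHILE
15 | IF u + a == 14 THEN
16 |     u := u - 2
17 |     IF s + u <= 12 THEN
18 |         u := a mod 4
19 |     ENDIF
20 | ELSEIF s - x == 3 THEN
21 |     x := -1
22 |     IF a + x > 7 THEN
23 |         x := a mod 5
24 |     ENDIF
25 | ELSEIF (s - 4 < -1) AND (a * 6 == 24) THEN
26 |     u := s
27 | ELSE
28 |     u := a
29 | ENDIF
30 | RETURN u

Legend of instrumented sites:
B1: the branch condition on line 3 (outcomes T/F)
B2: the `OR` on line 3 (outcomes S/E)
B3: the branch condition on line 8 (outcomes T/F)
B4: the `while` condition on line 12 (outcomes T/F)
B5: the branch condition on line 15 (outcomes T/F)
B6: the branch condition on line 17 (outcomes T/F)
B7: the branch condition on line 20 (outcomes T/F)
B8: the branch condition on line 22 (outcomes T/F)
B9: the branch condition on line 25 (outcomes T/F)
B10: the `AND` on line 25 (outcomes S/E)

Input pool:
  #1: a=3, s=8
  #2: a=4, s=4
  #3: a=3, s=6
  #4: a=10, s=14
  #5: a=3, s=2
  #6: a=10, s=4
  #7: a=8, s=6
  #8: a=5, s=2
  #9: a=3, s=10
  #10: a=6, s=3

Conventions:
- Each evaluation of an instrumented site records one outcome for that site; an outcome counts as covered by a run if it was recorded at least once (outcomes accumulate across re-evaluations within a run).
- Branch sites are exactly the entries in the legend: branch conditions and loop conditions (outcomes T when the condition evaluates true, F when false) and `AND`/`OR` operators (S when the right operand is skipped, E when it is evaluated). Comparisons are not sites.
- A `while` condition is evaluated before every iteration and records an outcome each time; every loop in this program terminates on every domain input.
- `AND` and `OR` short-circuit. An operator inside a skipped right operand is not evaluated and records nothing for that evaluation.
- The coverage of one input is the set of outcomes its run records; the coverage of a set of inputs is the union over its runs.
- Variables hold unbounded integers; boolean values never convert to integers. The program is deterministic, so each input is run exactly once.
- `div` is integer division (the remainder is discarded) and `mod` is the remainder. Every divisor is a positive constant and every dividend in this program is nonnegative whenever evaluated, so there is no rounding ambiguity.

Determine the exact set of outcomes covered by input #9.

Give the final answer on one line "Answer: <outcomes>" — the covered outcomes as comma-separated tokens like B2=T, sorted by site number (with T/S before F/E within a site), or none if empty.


Running input #9 (a=3, s=10), event by event:
  B2->S, B1->T, B4->T, B4->T, B4->T, B4->T, B4->F, B5->F, B7->T, B8->F
distinct outcomes covered: B1=T, B2=S, B4=T, B4=F, B5=F, B7=T, B8=F
Answer: B1=T, B2=S, B4=T, B4=F, B5=F, B7=T, B8=F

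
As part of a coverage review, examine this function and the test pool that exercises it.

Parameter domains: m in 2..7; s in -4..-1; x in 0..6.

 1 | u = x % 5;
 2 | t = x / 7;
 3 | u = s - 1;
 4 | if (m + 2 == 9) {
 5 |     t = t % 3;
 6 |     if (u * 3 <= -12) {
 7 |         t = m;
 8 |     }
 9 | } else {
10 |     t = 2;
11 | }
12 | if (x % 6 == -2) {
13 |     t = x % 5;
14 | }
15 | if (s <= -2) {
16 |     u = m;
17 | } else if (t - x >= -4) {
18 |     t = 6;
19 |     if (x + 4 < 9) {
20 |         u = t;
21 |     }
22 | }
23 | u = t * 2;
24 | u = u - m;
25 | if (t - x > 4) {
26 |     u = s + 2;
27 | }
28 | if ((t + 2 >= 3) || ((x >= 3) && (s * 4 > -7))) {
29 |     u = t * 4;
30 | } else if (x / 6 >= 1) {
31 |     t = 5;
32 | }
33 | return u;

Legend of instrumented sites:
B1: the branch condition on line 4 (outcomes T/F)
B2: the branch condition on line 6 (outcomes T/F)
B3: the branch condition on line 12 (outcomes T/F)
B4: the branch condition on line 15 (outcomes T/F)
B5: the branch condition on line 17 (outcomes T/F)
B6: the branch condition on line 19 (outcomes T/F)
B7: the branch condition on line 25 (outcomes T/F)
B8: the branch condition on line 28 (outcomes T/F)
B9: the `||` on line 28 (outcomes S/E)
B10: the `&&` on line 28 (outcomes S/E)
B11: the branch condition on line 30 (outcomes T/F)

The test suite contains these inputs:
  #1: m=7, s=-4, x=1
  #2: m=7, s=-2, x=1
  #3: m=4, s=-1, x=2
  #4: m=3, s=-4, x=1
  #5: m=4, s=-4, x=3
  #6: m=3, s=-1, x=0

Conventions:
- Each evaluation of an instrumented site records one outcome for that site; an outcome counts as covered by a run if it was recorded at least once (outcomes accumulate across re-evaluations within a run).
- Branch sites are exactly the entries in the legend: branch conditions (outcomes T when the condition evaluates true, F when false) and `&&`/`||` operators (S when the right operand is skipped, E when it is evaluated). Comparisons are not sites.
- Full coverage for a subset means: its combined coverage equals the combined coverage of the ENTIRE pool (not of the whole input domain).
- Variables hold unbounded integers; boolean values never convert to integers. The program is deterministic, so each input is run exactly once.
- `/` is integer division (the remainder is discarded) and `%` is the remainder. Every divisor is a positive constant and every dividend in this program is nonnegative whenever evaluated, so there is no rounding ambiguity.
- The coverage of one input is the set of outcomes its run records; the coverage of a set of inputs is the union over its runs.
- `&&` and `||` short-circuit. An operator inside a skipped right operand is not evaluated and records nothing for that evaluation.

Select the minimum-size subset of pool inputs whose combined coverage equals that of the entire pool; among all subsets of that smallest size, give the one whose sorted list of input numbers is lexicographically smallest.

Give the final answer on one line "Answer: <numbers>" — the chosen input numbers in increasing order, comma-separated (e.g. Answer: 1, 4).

input #1, m=7, s=-4, x=1: events B1->T, B2->T, B3->F, B4->T, B7->T, B9->S, B8->T; outcomes B1=T, B2=T, B3=F, B4=T, B7=T, B8=T, B9=S
input #2, m=7, s=-2, x=1: events B1->T, B2->F, B3->F, B4->T, B7->F, B9->E, B10->S, B8->F, B11->F; outcomes B1=T, B2=F, B3=F, B4=T, B7=F, B8=F, B9=E, B10=S, B11=F
input #3, m=4, s=-1, x=2: events B1->F, B3->F, B4->F, B5->T, B6->T, B7->F, B9->S, B8->T; outcomes B1=F, B3=F, B4=F, B5=T, B6=T, B7=F, B8=T, B9=S
input #4, m=3, s=-4, x=1: events B1->F, B3->F, B4->T, B7->F, B9->S, B8->T; outcomes B1=F, B3=F, B4=T, B7=F, B8=T, B9=S
input #5, m=4, s=-4, x=3: events B1->F, B3->F, B4->T, B7->F, B9->S, B8->T; outcomes B1=F, B3=F, B4=T, B7=F, B8=T, B9=S
input #6, m=3, s=-1, x=0: events B1->F, B3->F, B4->F, B5->T, B6->T, B7->T, B9->S, B8->T; outcomes B1=F, B3=F, B4=F, B5=T, B6=T, B7=T, B8=T, B9=S
together the pool reaches 17 outcomes: B1=T, B1=F, B2=T, B2=F, B3=F, B4=T, B4=F, B5=T, B6=T, B7=T, B7=F, B8=T, B8=F, B9=S, B9=E, B10=S, B11=F
checked all size-1 subsets: none covers 17 outcomes (max 9/17)
checked all size-2 subsets: none covers 17 outcomes (max 16/17)
inputs {1, 2, 3} (size 3) cover everything; no size-3 subset with a lexicographically smaller index list covers all 17

Answer: 1, 2, 3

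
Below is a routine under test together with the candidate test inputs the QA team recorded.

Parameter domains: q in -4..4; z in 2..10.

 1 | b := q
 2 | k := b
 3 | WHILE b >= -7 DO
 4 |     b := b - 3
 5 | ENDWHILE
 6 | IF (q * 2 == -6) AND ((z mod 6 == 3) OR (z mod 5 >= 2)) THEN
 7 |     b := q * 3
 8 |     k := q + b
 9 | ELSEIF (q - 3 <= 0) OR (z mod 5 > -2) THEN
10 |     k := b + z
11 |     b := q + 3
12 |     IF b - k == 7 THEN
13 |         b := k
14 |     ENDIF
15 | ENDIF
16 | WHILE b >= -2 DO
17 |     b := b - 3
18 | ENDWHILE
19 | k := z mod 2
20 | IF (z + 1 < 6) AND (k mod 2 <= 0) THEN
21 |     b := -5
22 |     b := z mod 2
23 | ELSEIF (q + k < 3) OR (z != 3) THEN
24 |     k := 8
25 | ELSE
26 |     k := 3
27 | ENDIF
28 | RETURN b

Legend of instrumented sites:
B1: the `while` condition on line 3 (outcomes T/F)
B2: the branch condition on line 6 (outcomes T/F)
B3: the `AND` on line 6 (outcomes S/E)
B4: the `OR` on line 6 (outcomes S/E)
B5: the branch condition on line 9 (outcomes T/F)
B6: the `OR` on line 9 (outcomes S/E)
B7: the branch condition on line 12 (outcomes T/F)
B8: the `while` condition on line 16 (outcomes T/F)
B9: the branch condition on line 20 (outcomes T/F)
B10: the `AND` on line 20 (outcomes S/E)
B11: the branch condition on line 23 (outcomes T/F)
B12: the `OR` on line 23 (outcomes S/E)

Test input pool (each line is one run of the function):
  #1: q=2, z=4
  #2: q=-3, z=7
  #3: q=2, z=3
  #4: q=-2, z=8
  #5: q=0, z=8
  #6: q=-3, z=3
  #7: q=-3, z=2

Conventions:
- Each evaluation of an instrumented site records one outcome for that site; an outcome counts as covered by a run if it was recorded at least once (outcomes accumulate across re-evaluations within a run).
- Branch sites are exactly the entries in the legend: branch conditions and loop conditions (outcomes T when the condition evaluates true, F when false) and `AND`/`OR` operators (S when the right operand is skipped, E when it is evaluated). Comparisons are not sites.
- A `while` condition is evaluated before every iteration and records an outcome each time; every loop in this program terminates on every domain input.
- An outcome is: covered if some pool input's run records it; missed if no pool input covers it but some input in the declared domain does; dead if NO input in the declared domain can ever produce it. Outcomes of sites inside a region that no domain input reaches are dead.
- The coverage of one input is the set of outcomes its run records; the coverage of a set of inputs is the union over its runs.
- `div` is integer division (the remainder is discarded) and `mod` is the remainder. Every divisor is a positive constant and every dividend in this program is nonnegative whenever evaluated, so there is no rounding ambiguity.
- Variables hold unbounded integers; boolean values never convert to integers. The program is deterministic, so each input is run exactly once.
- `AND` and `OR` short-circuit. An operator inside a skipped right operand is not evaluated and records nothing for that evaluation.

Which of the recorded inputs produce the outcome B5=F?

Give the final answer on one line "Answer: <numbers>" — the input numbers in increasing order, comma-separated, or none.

input #1 (q=2, z=4): does not produce B5=F
input #2 (q=-3, z=7): does not produce B5=F
input #3 (q=2, z=3): does not produce B5=F
input #4 (q=-2, z=8): does not produce B5=F
input #5 (q=0, z=8): does not produce B5=F
input #6 (q=-3, z=3): does not produce B5=F
input #7 (q=-3, z=2): does not produce B5=F

Answer: none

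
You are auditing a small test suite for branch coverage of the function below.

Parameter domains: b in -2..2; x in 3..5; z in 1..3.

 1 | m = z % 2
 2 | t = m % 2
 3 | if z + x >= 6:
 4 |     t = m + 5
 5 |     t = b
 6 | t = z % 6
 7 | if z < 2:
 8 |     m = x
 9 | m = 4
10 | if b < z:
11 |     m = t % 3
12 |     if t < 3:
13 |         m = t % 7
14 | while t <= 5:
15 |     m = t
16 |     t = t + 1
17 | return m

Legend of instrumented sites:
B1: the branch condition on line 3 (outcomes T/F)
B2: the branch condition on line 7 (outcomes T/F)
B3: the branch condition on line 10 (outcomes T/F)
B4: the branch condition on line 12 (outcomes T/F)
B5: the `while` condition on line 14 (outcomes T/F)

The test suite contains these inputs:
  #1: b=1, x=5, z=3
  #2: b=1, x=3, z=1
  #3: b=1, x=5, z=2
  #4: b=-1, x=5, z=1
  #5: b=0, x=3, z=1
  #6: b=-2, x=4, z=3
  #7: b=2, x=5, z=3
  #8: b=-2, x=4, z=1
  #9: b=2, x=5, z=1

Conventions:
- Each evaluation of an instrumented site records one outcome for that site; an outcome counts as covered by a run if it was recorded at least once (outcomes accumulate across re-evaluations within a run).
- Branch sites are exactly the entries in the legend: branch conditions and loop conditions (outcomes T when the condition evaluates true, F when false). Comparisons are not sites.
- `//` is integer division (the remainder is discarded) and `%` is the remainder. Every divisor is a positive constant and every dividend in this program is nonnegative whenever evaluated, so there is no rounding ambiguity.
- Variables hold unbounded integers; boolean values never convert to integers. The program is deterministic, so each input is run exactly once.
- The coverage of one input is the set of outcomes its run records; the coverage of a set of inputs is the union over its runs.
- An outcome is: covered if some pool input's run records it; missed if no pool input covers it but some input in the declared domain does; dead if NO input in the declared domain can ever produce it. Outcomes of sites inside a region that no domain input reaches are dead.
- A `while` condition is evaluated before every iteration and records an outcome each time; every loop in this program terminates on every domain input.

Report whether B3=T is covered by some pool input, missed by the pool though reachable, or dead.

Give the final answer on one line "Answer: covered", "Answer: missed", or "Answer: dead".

B3=T is recorded by pool input(s) 1, 3, 4, 5, 6, 7, 8 -> covered

Answer: covered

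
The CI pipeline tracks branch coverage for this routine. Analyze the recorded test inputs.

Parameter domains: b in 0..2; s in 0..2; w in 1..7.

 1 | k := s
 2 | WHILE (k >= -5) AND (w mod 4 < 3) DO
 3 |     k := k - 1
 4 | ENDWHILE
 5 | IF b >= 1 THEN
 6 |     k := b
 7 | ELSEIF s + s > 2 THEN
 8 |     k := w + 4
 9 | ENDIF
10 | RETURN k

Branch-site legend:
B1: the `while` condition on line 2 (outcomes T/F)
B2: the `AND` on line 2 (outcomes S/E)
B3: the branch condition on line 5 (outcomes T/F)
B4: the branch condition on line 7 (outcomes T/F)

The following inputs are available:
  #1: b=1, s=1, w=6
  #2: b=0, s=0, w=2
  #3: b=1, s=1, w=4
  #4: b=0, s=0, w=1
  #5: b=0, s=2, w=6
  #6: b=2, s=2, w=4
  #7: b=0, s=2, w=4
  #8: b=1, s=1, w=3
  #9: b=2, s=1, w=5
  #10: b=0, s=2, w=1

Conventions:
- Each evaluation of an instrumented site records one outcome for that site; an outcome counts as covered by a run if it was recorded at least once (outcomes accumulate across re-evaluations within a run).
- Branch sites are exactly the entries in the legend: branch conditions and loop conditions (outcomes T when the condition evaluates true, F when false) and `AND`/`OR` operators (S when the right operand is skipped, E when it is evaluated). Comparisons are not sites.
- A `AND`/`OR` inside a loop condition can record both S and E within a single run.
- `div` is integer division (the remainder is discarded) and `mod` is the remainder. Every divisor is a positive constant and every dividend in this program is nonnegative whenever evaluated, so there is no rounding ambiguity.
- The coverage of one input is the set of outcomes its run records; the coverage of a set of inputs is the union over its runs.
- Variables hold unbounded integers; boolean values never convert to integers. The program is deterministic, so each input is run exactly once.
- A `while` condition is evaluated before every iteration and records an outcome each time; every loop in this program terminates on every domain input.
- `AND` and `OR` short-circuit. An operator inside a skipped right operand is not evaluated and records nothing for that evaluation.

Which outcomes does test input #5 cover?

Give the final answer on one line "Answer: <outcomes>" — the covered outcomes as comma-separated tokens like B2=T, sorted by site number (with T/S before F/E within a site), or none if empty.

Running input #5 (b=0, s=2, w=6), event by event:
  B2->E, B1->T, B2->E, B1->T, B2->E, B1->T, B2->E, B1->T, B2->E, B1->T
  B2->E, B1->T, B2->E, B1->T, B2->E, B1->T, B2->S, B1->F, B3->F, B4->T
distinct outcomes covered: B1=T, B1=F, B2=S, B2=E, B3=F, B4=T

Answer: B1=T, B1=F, B2=S, B2=E, B3=F, B4=T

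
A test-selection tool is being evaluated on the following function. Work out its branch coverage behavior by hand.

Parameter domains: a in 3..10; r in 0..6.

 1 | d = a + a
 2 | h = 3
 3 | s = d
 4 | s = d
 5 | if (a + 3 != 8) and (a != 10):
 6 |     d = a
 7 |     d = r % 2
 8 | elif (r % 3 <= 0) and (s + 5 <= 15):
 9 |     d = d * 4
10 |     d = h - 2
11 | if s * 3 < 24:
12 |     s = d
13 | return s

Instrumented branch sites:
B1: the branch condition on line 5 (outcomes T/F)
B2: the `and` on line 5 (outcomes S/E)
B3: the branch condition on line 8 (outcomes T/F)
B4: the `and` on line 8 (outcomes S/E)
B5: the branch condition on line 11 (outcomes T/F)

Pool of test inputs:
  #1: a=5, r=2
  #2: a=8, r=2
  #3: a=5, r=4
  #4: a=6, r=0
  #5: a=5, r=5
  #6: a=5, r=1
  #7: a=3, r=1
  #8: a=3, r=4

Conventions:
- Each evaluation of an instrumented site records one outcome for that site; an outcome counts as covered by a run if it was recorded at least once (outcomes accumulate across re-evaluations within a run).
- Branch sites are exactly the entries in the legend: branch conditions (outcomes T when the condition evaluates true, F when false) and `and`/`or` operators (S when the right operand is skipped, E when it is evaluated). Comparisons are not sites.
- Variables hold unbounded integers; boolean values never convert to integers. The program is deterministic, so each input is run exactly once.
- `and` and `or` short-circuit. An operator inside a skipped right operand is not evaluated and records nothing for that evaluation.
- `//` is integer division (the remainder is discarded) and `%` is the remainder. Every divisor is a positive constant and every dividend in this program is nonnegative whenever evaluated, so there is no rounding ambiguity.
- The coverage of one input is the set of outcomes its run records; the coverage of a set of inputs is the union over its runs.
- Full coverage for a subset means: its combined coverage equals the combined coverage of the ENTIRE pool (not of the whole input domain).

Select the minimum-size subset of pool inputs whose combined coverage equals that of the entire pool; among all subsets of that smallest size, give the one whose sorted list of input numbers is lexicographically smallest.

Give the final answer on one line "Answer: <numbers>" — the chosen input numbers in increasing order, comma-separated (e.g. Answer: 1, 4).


input #1, a=5, r=2: events B2->S, B1->F, B4->S, B3->F, B5->F; outcomes B1=F, B2=S, B3=F, B4=S, B5=F
input #2, a=8, r=2: events B2->E, B1->T, B5->F; outcomes B1=T, B2=E, B5=F
input #3, a=5, r=4: events B2->S, B1->F, B4->S, B3->F, B5->F; outcomes B1=F, B2=S, B3=F, B4=S, B5=F
input #4, a=6, r=0: events B2->E, B1->T, B5->F; outcomes B1=T, B2=E, B5=F
input #5, a=5, r=5: events B2->S, B1->F, B4->S, B3->F, B5->F; outcomes B1=F, B2=S, B3=F, B4=S, B5=F
input #6, a=5, r=1: events B2->S, B1->F, B4->S, B3->F, B5->F; outcomes B1=F, B2=S, B3=F, B4=S, B5=F
input #7, a=3, r=1: events B2->E, B1->T, B5->T; outcomes B1=T, B2=E, B5=T
input #8, a=3, r=4: events B2->E, B1->T, B5->T; outcomes B1=T, B2=E, B5=T
together the pool reaches 8 outcomes: B1=T, B1=F, B2=S, B2=E, B3=F, B4=S, B5=T, B5=F
size 1 is not enough: best union over all size-1 subsets is 5/8
at size 2, {1, 7} reaches all 8 outcomes; every lexicographically earlier size-2 subset fails
Answer: 1, 7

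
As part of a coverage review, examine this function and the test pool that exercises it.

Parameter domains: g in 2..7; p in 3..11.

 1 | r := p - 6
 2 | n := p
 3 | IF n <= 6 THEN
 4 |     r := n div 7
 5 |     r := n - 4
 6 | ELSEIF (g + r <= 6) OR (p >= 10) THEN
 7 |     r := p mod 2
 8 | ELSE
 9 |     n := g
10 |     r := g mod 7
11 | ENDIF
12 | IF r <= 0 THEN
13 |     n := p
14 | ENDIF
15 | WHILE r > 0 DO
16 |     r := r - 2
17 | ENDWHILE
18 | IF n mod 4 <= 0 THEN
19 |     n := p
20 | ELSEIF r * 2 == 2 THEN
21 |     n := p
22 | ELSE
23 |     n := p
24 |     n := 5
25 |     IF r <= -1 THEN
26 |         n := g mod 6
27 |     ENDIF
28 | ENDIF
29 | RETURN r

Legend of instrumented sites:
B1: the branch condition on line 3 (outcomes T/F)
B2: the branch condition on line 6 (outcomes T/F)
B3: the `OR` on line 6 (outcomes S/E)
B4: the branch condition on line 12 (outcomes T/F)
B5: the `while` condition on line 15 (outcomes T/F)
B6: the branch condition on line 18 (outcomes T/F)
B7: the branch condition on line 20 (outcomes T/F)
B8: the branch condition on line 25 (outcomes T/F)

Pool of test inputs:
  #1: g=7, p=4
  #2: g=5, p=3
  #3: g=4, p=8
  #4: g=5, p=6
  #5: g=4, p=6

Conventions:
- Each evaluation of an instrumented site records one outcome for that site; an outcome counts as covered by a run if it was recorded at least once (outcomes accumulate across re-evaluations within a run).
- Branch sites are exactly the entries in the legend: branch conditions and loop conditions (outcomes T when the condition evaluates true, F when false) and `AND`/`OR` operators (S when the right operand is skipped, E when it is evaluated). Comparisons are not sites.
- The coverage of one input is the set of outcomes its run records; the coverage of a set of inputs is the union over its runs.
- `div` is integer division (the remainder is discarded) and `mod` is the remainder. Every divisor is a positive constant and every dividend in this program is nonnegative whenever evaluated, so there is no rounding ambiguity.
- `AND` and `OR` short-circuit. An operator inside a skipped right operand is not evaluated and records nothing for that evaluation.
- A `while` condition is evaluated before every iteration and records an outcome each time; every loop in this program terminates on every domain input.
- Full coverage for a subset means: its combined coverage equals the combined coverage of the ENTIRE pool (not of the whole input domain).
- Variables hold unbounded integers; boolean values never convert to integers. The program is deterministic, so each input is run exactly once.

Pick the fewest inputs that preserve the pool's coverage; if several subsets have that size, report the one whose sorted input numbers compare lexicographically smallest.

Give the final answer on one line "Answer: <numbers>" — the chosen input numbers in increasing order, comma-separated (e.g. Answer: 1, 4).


#1 (g=7, p=4) -> B1->T, B4->T, B5->F, B6->T; covered: B1=T, B4=T, B5=F, B6=T
#2 (g=5, p=3) -> B1->T, B4->T, B5->F, B6->F, B7->F, B8->T; covered: B1=T, B4=T, B5=F, B6=F, B7=F, B8=T
#3 (g=4, p=8) -> B1->F, B3->S, B2->T, B4->T, B5->F, B6->T; covered: B1=F, B2=T, B3=S, B4=T, B5=F, B6=T
#4 (g=5, p=6) -> B1->T, B4->F, B5->T, B5->F, B6->F, B7->F, B8->F; covered: B1=T, B4=F, B5=T, B5=F, B6=F, B7=F, B8=F
#5 (g=4, p=6) -> B1->T, B4->F, B5->T, B5->F, B6->F, B7->F, B8->F; covered: B1=T, B4=F, B5=T, B5=F, B6=F, B7=F, B8=F
together the pool reaches 13 outcomes: B1=T, B1=F, B2=T, B3=S, B4=T, B4=F, B5=T, B5=F, B6=T, B6=F, B7=F, B8=T, B8=F
checked all size-1 subsets: none covers 13 outcomes (max 7/13)
checked all size-2 subsets: none covers 13 outcomes (max 12/13)
inputs {2, 3, 4} (size 3) cover everything; no size-3 subset with a lexicographically smaller index list covers all 13
Answer: 2, 3, 4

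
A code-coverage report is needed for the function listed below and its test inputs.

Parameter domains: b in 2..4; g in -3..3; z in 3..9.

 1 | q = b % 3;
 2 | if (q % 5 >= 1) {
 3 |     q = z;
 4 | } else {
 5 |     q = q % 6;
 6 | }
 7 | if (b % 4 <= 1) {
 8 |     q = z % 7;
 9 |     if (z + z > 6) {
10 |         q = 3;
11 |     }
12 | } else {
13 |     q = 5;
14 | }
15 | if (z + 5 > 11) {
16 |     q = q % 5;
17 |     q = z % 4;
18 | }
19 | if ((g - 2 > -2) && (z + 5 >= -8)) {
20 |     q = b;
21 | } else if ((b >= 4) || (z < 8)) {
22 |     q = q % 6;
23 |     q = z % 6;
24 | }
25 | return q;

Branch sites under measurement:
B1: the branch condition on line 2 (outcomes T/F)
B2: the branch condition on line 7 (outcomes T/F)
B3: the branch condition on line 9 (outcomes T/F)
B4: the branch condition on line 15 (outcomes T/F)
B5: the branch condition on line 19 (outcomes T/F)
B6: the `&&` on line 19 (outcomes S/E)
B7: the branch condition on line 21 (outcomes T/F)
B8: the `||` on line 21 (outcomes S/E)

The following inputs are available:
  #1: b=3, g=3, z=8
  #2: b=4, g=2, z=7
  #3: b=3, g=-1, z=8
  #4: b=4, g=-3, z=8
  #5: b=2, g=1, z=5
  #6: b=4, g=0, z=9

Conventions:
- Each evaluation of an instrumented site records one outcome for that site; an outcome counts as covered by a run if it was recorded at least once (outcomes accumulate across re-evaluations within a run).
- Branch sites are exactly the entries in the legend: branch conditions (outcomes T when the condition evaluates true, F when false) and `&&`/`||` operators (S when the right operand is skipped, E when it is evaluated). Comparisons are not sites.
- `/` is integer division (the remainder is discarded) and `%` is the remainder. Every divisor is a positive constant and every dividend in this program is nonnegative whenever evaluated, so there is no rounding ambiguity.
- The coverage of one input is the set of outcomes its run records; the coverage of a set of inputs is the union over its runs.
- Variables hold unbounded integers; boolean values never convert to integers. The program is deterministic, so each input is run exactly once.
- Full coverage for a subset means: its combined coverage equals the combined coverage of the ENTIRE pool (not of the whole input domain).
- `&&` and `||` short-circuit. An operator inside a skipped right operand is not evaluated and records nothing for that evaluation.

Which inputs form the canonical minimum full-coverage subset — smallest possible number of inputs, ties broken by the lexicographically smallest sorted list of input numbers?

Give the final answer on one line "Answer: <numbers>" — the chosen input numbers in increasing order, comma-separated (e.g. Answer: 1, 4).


test 1 (b=3, g=3, z=8) fires B1->F, B2->F, B4->T, B6->E, B5->T; hits B1=F, B2=F, B4=T, B5=T, B6=E
test 2 (b=4, g=2, z=7) fires B1->T, B2->T, B3->T, B4->T, B6->E, B5->T; hits B1=T, B2=T, B3=T, B4=T, B5=T, B6=E
test 3 (b=3, g=-1, z=8) fires B1->F, B2->F, B4->T, B6->S, B5->F, B8->E, B7->F; hits B1=F, B2=F, B4=T, B5=F, B6=S, B7=F, B8=E
test 4 (b=4, g=-3, z=8) fires B1->T, B2->T, B3->T, B4->T, B6->S, B5->F, B8->S, B7->T; hits B1=T, B2=T, B3=T, B4=T, B5=F, B6=S, B7=T, B8=S
test 5 (b=2, g=1, z=5) fires B1->T, B2->F, B4->F, B6->E, B5->T; hits B1=T, B2=F, B4=F, B5=T, B6=E
test 6 (b=4, g=0, z=9) fires B1->T, B2->T, B3->T, B4->T, B6->S, B5->F, B8->S, B7->T; hits B1=T, B2=T, B3=T, B4=T, B5=F, B6=S, B7=T, B8=S
union over all inputs: B1=T, B1=F, B2=T, B2=F, B3=T, B4=T, B4=F, B5=T, B5=F, B6=S, B6=E, B7=T, B7=F, B8=S, B8=E (15 outcomes)
no size-1 subset reaches all 15 outcomes (best union: 8/15)
no size-2 subset reaches all 15 outcomes (best union: 12/15)
inputs {3, 4, 5} (size 3) cover everything; no size-3 subset with a lexicographically smaller index list covers all 15
Answer: 3, 4, 5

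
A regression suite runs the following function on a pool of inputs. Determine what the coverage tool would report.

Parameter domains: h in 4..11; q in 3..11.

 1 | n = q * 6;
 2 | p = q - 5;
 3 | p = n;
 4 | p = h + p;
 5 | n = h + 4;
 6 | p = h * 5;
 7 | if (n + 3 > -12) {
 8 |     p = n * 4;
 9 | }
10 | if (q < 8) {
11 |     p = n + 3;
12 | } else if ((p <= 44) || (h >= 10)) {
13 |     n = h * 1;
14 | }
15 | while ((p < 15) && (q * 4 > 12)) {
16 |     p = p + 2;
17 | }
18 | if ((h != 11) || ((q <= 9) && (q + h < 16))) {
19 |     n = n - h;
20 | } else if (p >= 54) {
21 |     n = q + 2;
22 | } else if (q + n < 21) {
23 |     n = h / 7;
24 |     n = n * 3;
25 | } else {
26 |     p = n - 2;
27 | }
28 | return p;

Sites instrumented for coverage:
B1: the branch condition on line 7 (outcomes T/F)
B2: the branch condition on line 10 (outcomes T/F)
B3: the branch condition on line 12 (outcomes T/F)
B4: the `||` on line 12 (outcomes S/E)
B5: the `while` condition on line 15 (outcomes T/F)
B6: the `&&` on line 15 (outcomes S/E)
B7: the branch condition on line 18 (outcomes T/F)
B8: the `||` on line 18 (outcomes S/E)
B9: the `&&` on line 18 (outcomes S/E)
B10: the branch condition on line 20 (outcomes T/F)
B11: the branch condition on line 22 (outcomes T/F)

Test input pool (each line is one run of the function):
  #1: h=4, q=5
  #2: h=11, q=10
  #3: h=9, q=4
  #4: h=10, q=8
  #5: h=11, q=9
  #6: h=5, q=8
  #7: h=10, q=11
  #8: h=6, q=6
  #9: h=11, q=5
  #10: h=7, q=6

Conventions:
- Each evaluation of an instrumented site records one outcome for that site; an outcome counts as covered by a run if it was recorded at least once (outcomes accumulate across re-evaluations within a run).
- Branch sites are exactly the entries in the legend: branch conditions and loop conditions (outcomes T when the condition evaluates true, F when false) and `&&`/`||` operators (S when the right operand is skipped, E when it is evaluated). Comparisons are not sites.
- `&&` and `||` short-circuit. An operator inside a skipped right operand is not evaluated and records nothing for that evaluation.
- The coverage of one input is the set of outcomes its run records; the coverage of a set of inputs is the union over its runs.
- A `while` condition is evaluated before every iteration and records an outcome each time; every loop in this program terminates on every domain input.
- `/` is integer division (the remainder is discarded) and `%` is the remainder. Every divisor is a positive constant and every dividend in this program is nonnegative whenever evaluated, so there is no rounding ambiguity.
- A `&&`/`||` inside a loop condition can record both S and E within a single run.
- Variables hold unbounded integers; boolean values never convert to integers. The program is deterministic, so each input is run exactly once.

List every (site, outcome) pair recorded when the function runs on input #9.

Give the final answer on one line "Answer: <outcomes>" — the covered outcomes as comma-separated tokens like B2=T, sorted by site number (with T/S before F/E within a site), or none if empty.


Simulating input #9 (h=11, q=5) step by step:
  B1->T, B2->T, B6->S, B5->F, B8->E, B9->E, B7->F, B10->F, B11->T
as a set, this run covers: B1=T, B2=T, B5=F, B6=S, B7=F, B8=E, B9=E, B10=F, B11=T
Answer: B1=T, B2=T, B5=F, B6=S, B7=F, B8=E, B9=E, B10=F, B11=T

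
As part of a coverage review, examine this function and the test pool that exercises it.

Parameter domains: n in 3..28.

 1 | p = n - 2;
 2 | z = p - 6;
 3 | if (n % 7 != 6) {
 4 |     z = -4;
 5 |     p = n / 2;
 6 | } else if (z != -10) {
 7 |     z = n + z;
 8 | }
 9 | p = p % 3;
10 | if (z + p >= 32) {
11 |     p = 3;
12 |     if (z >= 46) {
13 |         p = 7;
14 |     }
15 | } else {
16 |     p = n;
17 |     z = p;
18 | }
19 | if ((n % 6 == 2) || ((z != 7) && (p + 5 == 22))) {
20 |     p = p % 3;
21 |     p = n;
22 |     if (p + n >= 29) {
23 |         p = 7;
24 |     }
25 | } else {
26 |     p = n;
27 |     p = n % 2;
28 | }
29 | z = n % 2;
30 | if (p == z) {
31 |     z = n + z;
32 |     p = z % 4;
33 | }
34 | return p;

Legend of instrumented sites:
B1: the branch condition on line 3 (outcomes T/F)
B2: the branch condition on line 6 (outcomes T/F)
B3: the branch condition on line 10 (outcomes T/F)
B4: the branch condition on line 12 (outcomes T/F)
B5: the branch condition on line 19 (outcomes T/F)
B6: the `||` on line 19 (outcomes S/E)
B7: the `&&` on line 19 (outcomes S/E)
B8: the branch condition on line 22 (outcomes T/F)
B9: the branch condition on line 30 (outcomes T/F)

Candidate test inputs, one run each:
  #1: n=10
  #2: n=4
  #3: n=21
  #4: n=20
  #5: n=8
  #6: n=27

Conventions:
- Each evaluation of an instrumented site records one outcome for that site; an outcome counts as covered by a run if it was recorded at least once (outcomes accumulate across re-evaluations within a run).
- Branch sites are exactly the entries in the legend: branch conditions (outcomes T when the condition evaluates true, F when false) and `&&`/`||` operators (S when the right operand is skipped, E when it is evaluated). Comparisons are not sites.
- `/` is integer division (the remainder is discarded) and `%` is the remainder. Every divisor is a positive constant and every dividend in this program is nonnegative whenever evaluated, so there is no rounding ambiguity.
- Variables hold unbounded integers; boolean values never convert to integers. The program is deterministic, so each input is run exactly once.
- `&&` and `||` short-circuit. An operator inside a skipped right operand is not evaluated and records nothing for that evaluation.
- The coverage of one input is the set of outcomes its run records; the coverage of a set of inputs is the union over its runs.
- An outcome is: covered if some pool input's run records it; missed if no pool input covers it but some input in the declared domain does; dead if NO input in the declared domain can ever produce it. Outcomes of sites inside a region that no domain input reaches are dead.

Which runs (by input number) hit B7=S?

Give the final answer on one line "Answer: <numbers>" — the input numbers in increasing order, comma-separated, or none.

input #1 (n=10): never hits B7=S
input #2 (n=4): never hits B7=S
input #3 (n=21): never hits B7=S
input #4 (n=20): never hits B7=S
input #5 (n=8): never hits B7=S
input #6 (n=27): never hits B7=S

Answer: none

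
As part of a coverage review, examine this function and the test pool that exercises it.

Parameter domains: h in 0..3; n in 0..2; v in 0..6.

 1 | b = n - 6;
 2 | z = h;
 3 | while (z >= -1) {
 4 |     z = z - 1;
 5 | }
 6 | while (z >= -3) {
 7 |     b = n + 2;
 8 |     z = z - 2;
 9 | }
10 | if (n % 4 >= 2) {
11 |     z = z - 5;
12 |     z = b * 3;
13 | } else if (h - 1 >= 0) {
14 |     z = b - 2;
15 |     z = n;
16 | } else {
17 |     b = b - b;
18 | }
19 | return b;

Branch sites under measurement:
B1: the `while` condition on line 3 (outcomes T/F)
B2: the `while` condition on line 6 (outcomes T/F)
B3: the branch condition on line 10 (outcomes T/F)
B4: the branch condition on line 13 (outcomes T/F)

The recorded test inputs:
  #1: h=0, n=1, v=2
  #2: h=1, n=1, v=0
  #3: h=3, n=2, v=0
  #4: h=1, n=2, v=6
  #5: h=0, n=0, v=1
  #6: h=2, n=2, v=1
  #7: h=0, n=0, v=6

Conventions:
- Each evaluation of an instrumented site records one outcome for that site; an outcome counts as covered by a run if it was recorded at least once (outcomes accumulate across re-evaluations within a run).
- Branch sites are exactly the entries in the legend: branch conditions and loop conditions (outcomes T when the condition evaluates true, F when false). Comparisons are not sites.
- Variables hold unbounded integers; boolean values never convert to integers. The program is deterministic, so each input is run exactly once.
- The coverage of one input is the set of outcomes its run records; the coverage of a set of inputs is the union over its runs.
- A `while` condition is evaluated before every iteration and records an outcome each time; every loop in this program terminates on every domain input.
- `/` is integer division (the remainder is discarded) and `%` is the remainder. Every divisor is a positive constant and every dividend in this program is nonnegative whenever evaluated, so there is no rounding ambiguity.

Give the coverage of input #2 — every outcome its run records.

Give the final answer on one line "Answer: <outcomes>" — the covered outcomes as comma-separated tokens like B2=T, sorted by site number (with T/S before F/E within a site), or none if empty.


Running input #2 (h=1, n=1, v=0), event by event:
  B1->T, B1->T, B1->T, B1->F, B2->T, B2->F, B3->F, B4->T
collecting distinct outcomes: B1=T, B1=F, B2=T, B2=F, B3=F, B4=T
Answer: B1=T, B1=F, B2=T, B2=F, B3=F, B4=T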